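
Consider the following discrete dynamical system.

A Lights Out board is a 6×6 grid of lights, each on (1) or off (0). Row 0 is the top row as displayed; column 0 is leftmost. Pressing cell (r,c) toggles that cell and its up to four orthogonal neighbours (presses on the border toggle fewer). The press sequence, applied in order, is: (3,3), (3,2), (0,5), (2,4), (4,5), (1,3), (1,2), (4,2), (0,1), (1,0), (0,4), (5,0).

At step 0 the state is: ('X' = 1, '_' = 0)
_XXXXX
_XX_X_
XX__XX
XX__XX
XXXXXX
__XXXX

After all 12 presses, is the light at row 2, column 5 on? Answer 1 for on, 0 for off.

0

t=0: _XXXXX
_XX_X_
XX__XX
XX__XX
XXXXXX
__XXXX
t=1: _XXXXX
_XX_X_
XX_XXX
XXXX_X
XXX_XX
__XXXX
t=2: _XXXXX
_XX_X_
XXXXXX
X____X
XX__XX
__XXXX
t=3: _XXX__
_XX_XX
XXXXXX
X____X
XX__XX
__XXXX
t=4: _XXX__
_XX__X
XXX___
X___XX
XX__XX
__XXXX
t=5: _XXX__
_XX__X
XXX___
X___X_
XX____
__XXX_
t=6: _XX___
_X_XXX
XXXX__
X___X_
XX____
__XXX_
t=7: _X____
__X_XX
XX_X__
X___X_
XX____
__XXX_
t=8: _X____
__X_XX
XX_X__
X_X_X_
X_XX__
___XX_
t=9: X_X___
_XX_XX
XX_X__
X_X_X_
X_XX__
___XX_
t=10: __X___
X_X_XX
_X_X__
X_X_X_
X_XX__
___XX_
t=11: __XXXX
X_X__X
_X_X__
X_X_X_
X_XX__
___XX_
t=12: __XXXX
X_X__X
_X_X__
X_X_X_
__XX__
XX_XX_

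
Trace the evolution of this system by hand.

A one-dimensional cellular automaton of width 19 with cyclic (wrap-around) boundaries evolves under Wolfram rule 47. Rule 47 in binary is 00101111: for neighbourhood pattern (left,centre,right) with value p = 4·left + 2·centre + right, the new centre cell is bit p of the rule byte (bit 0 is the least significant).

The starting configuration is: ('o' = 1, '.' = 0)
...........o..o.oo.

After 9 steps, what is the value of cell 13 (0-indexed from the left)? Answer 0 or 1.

1

t=0: ...........o..o.oo.
t=1: oooooooooooo.oooo..
t=2: o...........oo....o
t=3: ..ooooooooooo..oooo
t=4: .oo...........oo...
t=5: oo..ooooooooooo..oo
t=6: ...oo...........oo.
t=7: oooo..ooooooooooo..
t=8: o....oo...........o
t=9: ..oooo..ooooooooooo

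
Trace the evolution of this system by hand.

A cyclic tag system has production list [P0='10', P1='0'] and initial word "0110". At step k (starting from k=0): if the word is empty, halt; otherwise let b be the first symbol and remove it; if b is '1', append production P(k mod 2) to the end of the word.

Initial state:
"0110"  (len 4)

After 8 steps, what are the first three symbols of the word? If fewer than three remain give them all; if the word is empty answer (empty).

step 0: "0110"  (len 4)
step 1: "110"  (len 3)
step 2: "100"  (len 3)
step 3: "0010"  (len 4)
step 4: "010"  (len 3)
step 5: "10"  (len 2)
step 6: "00"  (len 2)
step 7: "0"  (len 1)
step 8: (halted — word empty)

(empty)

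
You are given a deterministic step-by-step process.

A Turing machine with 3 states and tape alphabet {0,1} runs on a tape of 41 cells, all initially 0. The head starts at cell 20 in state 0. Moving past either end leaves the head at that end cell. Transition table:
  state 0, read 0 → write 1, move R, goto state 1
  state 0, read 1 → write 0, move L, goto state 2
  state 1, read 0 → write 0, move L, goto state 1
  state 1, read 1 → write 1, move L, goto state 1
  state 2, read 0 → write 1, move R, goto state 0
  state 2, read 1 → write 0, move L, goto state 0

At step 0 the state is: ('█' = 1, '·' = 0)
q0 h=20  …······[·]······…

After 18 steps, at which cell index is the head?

4

t=0: q0 h=20  …······[·]······…
t=1: q1 h=21  …·····█[·]······…
t=2: q1 h=20  …······[█]······…
t=3: q1 h=19  …······[·]█·····…
t=4: q1 h=18  …······[·]·█····…
t=5: q1 h=17  …······[·]··█···…
t=6: q1 h=16  …······[·]···█··…
t=7: q1 h=15  …······[·]····█·…
t=8: q1 h=14  …······[·]·····█…
t=9: q1 h=13  …······[·]······…
t=10: q1 h=12  …······[·]······…
t=11: q1 h=11  …······[·]······…
t=12: q1 h=10  …······[·]······…
t=13: q1 h= 9  …······[·]······…
t=14: q1 h= 8  …······[·]······…
t=15: q1 h= 7  …······[·]······…
t=16: q1 h= 6  |······[·]······…
t=17: q1 h= 5  |·····[·]······…
t=18: q1 h= 4  |····[·]······…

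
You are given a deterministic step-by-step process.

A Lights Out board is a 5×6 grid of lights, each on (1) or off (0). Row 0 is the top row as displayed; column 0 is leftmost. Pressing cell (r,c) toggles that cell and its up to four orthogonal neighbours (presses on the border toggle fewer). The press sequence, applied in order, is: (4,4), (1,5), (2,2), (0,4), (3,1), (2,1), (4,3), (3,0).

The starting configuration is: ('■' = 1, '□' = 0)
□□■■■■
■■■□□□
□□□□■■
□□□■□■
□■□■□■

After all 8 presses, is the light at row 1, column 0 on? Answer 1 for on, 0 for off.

gen 0: □□■■■■
■■■□□□
□□□□■■
□□□■□■
□■□■□■
gen 1: □□■■■■
■■■□□□
□□□□■■
□□□■■■
□■□□■□
gen 2: □□■■■□
■■■□■■
□□□□■□
□□□■■■
□■□□■□
gen 3: □□■■■□
■■□□■■
□■■■■□
□□■■■■
□■□□■□
gen 4: □□■□□■
■■□□□■
□■■■■□
□□■■■■
□■□□■□
gen 5: □□■□□■
■■□□□■
□□■■■□
■■□■■■
□□□□■□
gen 6: □□■□□■
■□□□□■
■■□■■□
■□□■■■
□□□□■□
gen 7: □□■□□■
■□□□□■
■■□■■□
■□□□■■
□□■■□□
gen 8: □□■□□■
■□□□□■
□■□■■□
□■□□■■
■□■■□□

1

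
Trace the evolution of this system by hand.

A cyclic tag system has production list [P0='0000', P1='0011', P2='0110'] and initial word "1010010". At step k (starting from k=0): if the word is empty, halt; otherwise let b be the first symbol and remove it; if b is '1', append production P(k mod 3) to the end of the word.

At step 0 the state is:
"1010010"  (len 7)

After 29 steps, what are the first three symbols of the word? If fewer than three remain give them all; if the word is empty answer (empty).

110

t=0: "1010010"  (len 7)
t=1: "0100100000"  (len 10)
t=2: "100100000"  (len 9)
t=3: "001000000110"  (len 12)
t=4: "01000000110"  (len 11)
t=5: "1000000110"  (len 10)
t=6: "0000001100110"  (len 13)
t=7: "000001100110"  (len 12)
t=8: "00001100110"  (len 11)
t=9: "0001100110"  (len 10)
t=10: "001100110"  (len 9)
t=11: "01100110"  (len 8)
t=12: "1100110"  (len 7)
t=13: "1001100000"  (len 10)
t=14: "0011000000011"  (len 13)
t=15: "011000000011"  (len 12)
t=16: "11000000011"  (len 11)
t=17: "10000000110011"  (len 14)
t=18: "00000001100110110"  (len 17)
t=19: "0000001100110110"  (len 16)
t=20: "000001100110110"  (len 15)
t=21: "00001100110110"  (len 14)
t=22: "0001100110110"  (len 13)
t=23: "001100110110"  (len 12)
t=24: "01100110110"  (len 11)
t=25: "1100110110"  (len 10)
t=26: "1001101100011"  (len 13)
t=27: "0011011000110110"  (len 16)
t=28: "011011000110110"  (len 15)
t=29: "11011000110110"  (len 14)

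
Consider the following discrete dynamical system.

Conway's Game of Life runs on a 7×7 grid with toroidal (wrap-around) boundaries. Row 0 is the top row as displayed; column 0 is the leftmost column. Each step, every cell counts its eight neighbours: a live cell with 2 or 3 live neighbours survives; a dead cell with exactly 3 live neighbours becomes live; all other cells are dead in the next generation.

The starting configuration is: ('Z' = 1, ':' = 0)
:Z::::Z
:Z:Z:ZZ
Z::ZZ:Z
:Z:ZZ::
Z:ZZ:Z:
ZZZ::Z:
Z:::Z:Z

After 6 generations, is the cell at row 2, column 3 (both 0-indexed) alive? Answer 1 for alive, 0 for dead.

0) :Z::::Z
:Z:Z:ZZ
Z::ZZ:Z
:Z:ZZ::
Z:ZZ:Z:
ZZZ::Z:
Z:::Z:Z
1) :ZZ:Z::
:Z:Z:::
:Z::::Z
:Z:::::
Z::::Z:
::Z::Z:
::Z::::
2) :Z:::::
:Z:Z:::
:Z:::::
:Z::::Z
:Z::::Z
:Z::::Z
::Z::::
3) :Z:::::
ZZ:::::
:Z:::::
:ZZ::::
:ZZ::ZZ
:ZZ::::
ZZZ::::
4) :::::::
ZZZ::::
:::::::
:::::::
:::Z:::
:::Z::Z
Z::::::
5) Z::::::
:Z:::::
:Z:::::
:::::::
:::::::
:::::::
:::::::
6) :::::::
ZZ:::::
:::::::
:::::::
:::::::
:::::::
:::::::

0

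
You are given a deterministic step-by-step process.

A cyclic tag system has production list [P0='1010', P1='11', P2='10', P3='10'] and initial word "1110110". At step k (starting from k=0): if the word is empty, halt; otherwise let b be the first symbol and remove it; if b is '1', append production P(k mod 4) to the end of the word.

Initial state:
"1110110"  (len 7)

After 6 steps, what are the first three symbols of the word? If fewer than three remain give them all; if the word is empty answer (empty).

t=0: "1110110"  (len 7)
t=1: "1101101010"  (len 10)
t=2: "10110101011"  (len 11)
t=3: "011010101110"  (len 12)
t=4: "11010101110"  (len 11)
t=5: "10101011101010"  (len 14)
t=6: "010101110101011"  (len 15)

010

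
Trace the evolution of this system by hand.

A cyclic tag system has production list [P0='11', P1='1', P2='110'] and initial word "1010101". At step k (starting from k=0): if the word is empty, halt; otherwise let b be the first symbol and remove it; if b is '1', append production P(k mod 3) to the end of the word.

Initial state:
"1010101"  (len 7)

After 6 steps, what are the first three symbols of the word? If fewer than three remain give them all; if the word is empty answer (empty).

k=0  "1010101"  (len 7)
k=1  "01010111"  (len 8)
k=2  "1010111"  (len 7)
k=3  "010111110"  (len 9)
k=4  "10111110"  (len 8)
k=5  "01111101"  (len 8)
k=6  "1111101"  (len 7)

111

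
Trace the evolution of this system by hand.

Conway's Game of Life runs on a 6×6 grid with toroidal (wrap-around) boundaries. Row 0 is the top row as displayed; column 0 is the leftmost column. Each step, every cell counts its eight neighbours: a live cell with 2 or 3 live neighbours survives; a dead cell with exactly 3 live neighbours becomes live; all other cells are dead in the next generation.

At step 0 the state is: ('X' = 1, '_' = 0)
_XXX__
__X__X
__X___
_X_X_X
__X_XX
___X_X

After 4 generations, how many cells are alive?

step 0: _XXX__
__X__X
__X___
_X_X_X
__X_XX
___X_X
step 1: XX_X__
______
XXXXX_
XX_X_X
__X__X
XX___X
step 2: _XX__X
____XX
___XX_
______
__X___
____XX
step 3: ___X__
X_X__X
___XXX
___X__
______
XXXXXX
step 4: ______
X_X__X
X_XX_X
___X__
XX___X
XXXXXX

17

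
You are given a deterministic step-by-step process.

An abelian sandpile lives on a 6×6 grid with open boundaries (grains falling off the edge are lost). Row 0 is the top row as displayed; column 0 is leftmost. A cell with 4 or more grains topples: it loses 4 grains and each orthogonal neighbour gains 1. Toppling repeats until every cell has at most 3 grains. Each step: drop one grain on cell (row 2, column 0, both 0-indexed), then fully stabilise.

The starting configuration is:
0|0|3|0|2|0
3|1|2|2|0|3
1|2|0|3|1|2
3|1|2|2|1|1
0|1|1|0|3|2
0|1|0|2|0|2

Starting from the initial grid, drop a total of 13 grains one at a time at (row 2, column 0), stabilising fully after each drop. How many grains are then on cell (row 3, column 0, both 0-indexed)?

step 0: 0|0|3|0|2|0
3|1|2|2|0|3
1|2|0|3|1|2
3|1|2|2|1|1
0|1|1|0|3|2
0|1|0|2|0|2
step 1: 0|0|3|0|2|0
3|1|2|2|0|3
2|2|0|3|1|2
3|1|2|2|1|1
0|1|1|0|3|2
0|1|0|2|0|2
step 2: 0|0|3|0|2|0
3|1|2|2|0|3
3|2|0|3|1|2
3|1|2|2|1|1
0|1|1|0|3|2
0|1|0|2|0|2
step 3: 1|0|3|0|2|0
0|2|2|2|0|3
2|3|0|3|1|2
0|2|2|2|1|1
1|1|1|0|3|2
0|1|0|2|0|2
step 4: 1|0|3|0|2|0
0|2|2|2|0|3
3|3|0|3|1|2
0|2|2|2|1|1
1|1|1|0|3|2
0|1|0|2|0|2
step 5: 1|0|3|0|2|0
1|3|2|2|0|3
1|0|1|3|1|2
1|3|2|2|1|1
1|1|1|0|3|2
0|1|0|2|0|2
step 6: 1|0|3|0|2|0
1|3|2|2|0|3
2|0|1|3|1|2
1|3|2|2|1|1
1|1|1|0|3|2
0|1|0|2|0|2
step 7: 1|0|3|0|2|0
1|3|2|2|0|3
3|0|1|3|1|2
1|3|2|2|1|1
1|1|1|0|3|2
0|1|0|2|0|2
step 8: 1|0|3|0|2|0
2|3|2|2|0|3
0|1|1|3|1|2
2|3|2|2|1|1
1|1|1|0|3|2
0|1|0|2|0|2
step 9: 1|0|3|0|2|0
2|3|2|2|0|3
1|1|1|3|1|2
2|3|2|2|1|1
1|1|1|0|3|2
0|1|0|2|0|2
step 10: 1|0|3|0|2|0
2|3|2|2|0|3
2|1|1|3|1|2
2|3|2|2|1|1
1|1|1|0|3|2
0|1|0|2|0|2
step 11: 1|0|3|0|2|0
2|3|2|2|0|3
3|1|1|3|1|2
2|3|2|2|1|1
1|1|1|0|3|2
0|1|0|2|0|2
step 12: 1|0|3|0|2|0
3|3|2|2|0|3
0|2|1|3|1|2
3|3|2|2|1|1
1|1|1|0|3|2
0|1|0|2|0|2
step 13: 1|0|3|0|2|0
3|3|2|2|0|3
1|2|1|3|1|2
3|3|2|2|1|1
1|1|1|0|3|2
0|1|0|2|0|2

3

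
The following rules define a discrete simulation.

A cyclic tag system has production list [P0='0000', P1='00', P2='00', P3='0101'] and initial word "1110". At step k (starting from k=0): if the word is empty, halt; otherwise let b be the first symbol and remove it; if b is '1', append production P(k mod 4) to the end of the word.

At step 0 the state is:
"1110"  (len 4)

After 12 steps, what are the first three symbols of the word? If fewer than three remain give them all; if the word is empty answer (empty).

(empty)

t=0: "1110"  (len 4)
t=1: "1100000"  (len 7)
t=2: "10000000"  (len 8)
t=3: "000000000"  (len 9)
t=4: "00000000"  (len 8)
t=5: "0000000"  (len 7)
t=6: "000000"  (len 6)
t=7: "00000"  (len 5)
t=8: "0000"  (len 4)
t=9: "000"  (len 3)
t=10: "00"  (len 2)
t=11: "0"  (len 1)
t=12: (halted — word empty)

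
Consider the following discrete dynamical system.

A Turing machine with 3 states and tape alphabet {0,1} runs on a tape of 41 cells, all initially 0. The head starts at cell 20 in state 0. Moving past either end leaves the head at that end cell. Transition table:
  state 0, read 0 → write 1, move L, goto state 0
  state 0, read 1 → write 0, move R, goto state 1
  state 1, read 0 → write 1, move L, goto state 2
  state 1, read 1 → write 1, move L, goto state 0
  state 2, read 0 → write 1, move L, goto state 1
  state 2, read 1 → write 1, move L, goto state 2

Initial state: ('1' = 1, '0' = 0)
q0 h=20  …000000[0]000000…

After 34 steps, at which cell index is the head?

t=0: q0 h=20  …000000[0]000000…
t=1: q0 h=19  …000000[0]100000…
t=2: q0 h=18  …000000[0]110000…
t=3: q0 h=17  …000000[0]111000…
t=4: q0 h=16  …000000[0]111100…
t=5: q0 h=15  …000000[0]111110…
t=6: q0 h=14  …000000[0]111111…
t=7: q0 h=13  …000000[0]111111…
t=8: q0 h=12  …000000[0]111111…
t=9: q0 h=11  …000000[0]111111…
t=10: q0 h=10  …000000[0]111111…
t=11: q0 h= 9  …000000[0]111111…
t=12: q0 h= 8  …000000[0]111111…
t=13: q0 h= 7  …000000[0]111111…
t=14: q0 h= 6  |000000[0]111111…
t=15: q0 h= 5  |00000[0]111111…
t=16: q0 h= 4  |0000[0]111111…
t=17: q0 h= 3  |000[0]111111…
t=18: q0 h= 2  |00[0]111111…
t=19: q0 h= 1  |0[0]111111…
t=20: q0 h= 0  |[0]111111…
t=21: q0 h= 0  |[1]111111…
t=22: q1 h= 1  |0[1]111111…
t=23: q0 h= 0  |[0]111111…
t=24: q0 h= 0  |[1]111111…
t=25: q1 h= 1  |0[1]111111…
t=26: q0 h= 0  |[0]111111…
t=27: q0 h= 0  |[1]111111…
t=28: q1 h= 1  |0[1]111111…
t=29: q0 h= 0  |[0]111111…
t=30: q0 h= 0  |[1]111111…
t=31: q1 h= 1  |0[1]111111…
t=32: q0 h= 0  |[0]111111…
t=33: q0 h= 0  |[1]111111…
t=34: q1 h= 1  |0[1]111111…

1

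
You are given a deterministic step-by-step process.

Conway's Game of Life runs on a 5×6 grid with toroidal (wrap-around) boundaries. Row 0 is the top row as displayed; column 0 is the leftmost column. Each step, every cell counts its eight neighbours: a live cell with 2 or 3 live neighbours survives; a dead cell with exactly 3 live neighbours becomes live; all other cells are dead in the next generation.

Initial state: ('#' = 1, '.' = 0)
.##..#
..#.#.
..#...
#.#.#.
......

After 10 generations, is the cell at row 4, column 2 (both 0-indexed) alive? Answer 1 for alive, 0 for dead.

gen 0: .##..#
..#.#.
..#...
#.#.#.
......
gen 1: .###..
..#...
..#..#
.#.#..
#.##.#
gen 2: #...#.
......
.###..
.#.#.#
#.....
gen 3: .....#
.###..
##.##.
.#.##.
##..#.
gen 4: ...###
.#.#.#
#....#
......
#####.
gen 5: ......
..##..
#...##
..###.
###...
gen 6: ...#..
...###
.#...#
..#.#.
.##...
gen 7: ...#..
#.##.#
#.#..#
#.##..
.##...
gen 8: #..##.
#.##.#
......
#..#.#
.#....
gen 9: #..##.
####.#
.###..
#.....
.###..
gen 10: ......
.....#
...###
#.....
######

1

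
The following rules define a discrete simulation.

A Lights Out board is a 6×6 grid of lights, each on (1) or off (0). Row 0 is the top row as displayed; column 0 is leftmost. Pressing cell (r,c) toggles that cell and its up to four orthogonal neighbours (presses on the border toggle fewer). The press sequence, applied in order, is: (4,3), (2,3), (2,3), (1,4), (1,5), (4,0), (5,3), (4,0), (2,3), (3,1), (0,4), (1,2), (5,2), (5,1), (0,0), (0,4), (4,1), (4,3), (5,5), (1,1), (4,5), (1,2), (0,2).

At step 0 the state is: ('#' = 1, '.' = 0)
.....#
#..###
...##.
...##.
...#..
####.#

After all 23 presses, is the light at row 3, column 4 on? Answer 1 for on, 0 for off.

k=0  .....#
#..###
...##.
...##.
...#..
####.#
k=1  .....#
#..###
...##.
....#.
..#.#.
###..#
k=2  .....#
#...##
..#...
...##.
..#.#.
###..#
k=3  .....#
#..###
...##.
....#.
..#.#.
###..#
k=4  ....##
#.....
...#..
....#.
..#.#.
###..#
k=5  ....#.
#...##
...#.#
....#.
..#.#.
###..#
k=6  ....#.
#...##
...#.#
#...#.
###.#.
.##..#
k=7  ....#.
#...##
...#.#
#...#.
#####.
.#.###
k=8  ....#.
#...##
...#.#
....#.
..###.
##.###
k=9  ....#.
#..###
..#.##
...##.
..###.
##.###
k=10  ....#.
#..###
.##.##
#####.
.####.
##.###
k=11  ...#.#
#..#.#
.##.##
#####.
.####.
##.###
k=12  ..##.#
###..#
.#..##
#####.
.####.
##.###
k=13  ..##.#
###..#
.#..##
#####.
.#.##.
#.#.##
k=14  ..##.#
###..#
.#..##
#####.
...##.
.#..##
k=15  ####.#
.##..#
.#..##
#####.
...##.
.#..##
k=16  ###.#.
.##.##
.#..##
#####.
...##.
.#..##
k=17  ###.#.
.##.##
.#..##
#.###.
#####.
....##
k=18  ###.#.
.##.##
.#..##
#.#.#.
##....
...###
k=19  ###.#.
.##.##
.#..##
#.#.#.
##...#
...#..
k=20  #.#.#.
#...##
....##
#.#.#.
##...#
...#..
k=21  #.#.#.
#...##
....##
#.#.##
##..#.
...#.#
k=22  #...#.
######
..#.##
#.#.##
##..#.
...#.#
k=23  #####.
##.###
..#.##
#.#.##
##..#.
...#.#

1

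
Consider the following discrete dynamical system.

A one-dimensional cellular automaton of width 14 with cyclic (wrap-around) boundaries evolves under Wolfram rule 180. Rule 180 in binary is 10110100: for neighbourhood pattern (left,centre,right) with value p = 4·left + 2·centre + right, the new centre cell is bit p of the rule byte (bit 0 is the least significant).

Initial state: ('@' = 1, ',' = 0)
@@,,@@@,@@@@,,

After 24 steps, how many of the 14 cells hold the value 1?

k=0  @@,,@@@,@@@@,,
k=1  ,,@,,@,@,@@,@,
k=2  ,,@@,@@@@,,@@@
k=3  @,,,@,@@,@,,@,
k=4  @@,,@@,,@@@,@@
k=5  @,@,,,@,,@,@,@
k=6  ,@@@,,@@,@@@@,
k=7  ,,@,@,,,@,@@,@
k=8  @,@@@@,,@@,,@@
k=9  ,@,@@,@,,,@,,@
k=10  @@@,,@@@,,@@,@
k=11  @@,@,,@,@,,,@,
k=12  ,,@@@,@@@@,,@@
k=13  @,,@,@,@@,@,,,
k=14  @@,@@@@,,@@@,,
k=15  ,,@,@@,@,,@,@,
k=16  ,,@@,,@@@,@@@@
k=17  @,,,@,,@,@,@@,
k=18  @@,,@@,@@@@,,@
k=19  @,@,,,@,@@,@,,
k=20  @@@@,,@@,,@@@,
k=21  ,@@,@,,,@,,@,@
k=22  @,,@@@,,@@,@@@
k=23  ,@,,@,@,,,@,@@
k=24  @@@,@@@@,,@@,,

9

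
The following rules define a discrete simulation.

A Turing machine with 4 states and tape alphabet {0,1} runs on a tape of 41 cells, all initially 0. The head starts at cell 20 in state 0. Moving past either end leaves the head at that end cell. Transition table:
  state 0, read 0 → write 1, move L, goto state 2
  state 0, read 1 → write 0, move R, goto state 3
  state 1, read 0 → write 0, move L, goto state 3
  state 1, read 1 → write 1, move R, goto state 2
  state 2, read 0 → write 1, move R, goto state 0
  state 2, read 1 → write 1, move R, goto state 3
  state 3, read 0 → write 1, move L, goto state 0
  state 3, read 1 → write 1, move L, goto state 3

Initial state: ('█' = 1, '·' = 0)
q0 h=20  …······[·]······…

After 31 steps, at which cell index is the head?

[0] q0 h=20  …······[·]······…
[1] q2 h=19  …······[·]█·····…
[2] q0 h=20  …·····█[█]······…
[3] q3 h=21  …····█·[·]······…
[4] q0 h=20  …·····█[·]█·····…
[5] q2 h=19  …······[█]██····…
[6] q3 h=20  …·····█[█]█·····…
[7] q3 h=19  …······[█]██····…
[8] q3 h=18  …······[·]███···…
[9] q0 h=17  …······[·]████··…
[10] q2 h=16  …······[·]█████·…
[11] q0 h=17  …·····█[█]████··…
[12] q3 h=18  …····█·[█]███···…
[13] q3 h=17  …·····█[·]████··…
[14] q0 h=16  …······[█]█████·…
[15] q3 h=17  …······[█]████··…
[16] q3 h=16  …······[·]█████·…
[17] q0 h=15  …······[·]██████…
[18] q2 h=14  …······[·]██████…
[19] q0 h=15  …·····█[█]██████…
[20] q3 h=16  …····█·[█]█████·…
[21] q3 h=15  …·····█[·]██████…
[22] q0 h=14  …······[█]██████…
[23] q3 h=15  …······[█]██████…
[24] q3 h=14  …······[·]██████…
[25] q0 h=13  …······[·]██████…
[26] q2 h=12  …······[·]██████…
[27] q0 h=13  …·····█[█]██████…
[28] q3 h=14  …····█·[█]██████…
[29] q3 h=13  …·····█[·]██████…
[30] q0 h=12  …······[█]██████…
[31] q3 h=13  …······[█]██████…

13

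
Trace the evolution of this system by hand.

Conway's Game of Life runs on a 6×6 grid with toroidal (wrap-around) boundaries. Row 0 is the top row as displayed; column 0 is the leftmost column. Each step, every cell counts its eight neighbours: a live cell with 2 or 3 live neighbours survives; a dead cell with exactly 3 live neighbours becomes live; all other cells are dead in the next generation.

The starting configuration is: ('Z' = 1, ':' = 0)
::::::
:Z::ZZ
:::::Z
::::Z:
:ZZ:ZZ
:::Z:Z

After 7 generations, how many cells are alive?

7

[0] ::::::
:Z::ZZ
:::::Z
::::Z:
:ZZ:ZZ
:::Z:Z
[1] Z::::Z
Z:::ZZ
Z::::Z
Z::ZZ:
Z:Z::Z
Z:ZZ:Z
[2] :::Z::
:Z::Z:
:Z:Z::
:::ZZ:
::Z:::
::ZZ::
[3] :::ZZ:
:::ZZ:
:::Z::
:::ZZ:
::Z:Z:
::ZZ::
[4] ::::::
::Z:::
::Z:::
::Z:Z:
::Z:Z:
::Z:::
[5] ::::::
::::::
:ZZ:::
:ZZ:::
:ZZ:::
:::Z::
[6] ::::::
::::::
:ZZ:::
Z::Z::
:Z:Z::
::Z:::
[7] ::::::
::::::
:ZZ:::
Z::Z::
:Z:Z::
::Z:::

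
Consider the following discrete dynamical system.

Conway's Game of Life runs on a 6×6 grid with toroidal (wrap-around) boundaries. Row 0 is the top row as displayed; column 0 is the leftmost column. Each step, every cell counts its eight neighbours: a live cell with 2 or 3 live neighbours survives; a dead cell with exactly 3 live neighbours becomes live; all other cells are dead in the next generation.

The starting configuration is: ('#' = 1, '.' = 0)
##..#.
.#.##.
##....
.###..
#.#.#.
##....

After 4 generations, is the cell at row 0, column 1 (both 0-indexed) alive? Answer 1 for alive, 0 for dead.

1

t=0: ##..#.
.#.##.
##....
.###..
#.#.#.
##....
t=1: ...##.
...##.
#...#.
...#.#
#....#
..##..
t=2: ......
......
......
......
#.##.#
..##.#
t=3: ......
......
......
......
####.#
####.#
t=4: ###...
......
......
###...
...#.#
...#.#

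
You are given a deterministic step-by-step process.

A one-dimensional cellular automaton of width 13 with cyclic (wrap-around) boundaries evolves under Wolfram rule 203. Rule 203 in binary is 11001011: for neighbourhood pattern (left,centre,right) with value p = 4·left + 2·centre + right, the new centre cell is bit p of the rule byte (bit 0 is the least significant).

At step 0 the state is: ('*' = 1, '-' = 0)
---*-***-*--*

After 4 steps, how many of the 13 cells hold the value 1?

10

[0] ---*-***-*--*
[1] -**--***---*-
[2] ***-****-**--
[3] ***-****-**-*
[4] ***-****-**-*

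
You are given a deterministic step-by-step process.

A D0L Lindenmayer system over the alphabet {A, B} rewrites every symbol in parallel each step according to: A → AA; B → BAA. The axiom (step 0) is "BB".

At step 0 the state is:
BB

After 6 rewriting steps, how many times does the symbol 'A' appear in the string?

252

t=0: BB
t=1: BAABAA
t=2: BAAAAAABAAAAAA
t=3: BAAAAAAAAAAAAAABAAAAAAAAAAAAAA
t=4: BAAAAAAAAAAAAAAAAAAAAAAAAAAAAAABAAAAAAAAAAAAAAAAAAAAAAAAAAAAAA
t=5: BAAAAAAAAAAAAAAAAAAAAAAAAAAAAAAAAAAAAAAAAAAAAAAAAAAAAAAAAA…AAAAAAAAAAAAAAAAAAAAAAAAAAAAAAAAAAAAAAAAAAAAAAAAAAAAAAAAAA  (len 126)
t=6: BAAAAAAAAAAAAAAAAAAAAAAAAAAAAAAAAAAAAAAAAAAAAAAAAAAAAAAAAA…AAAAAAAAAAAAAAAAAAAAAAAAAAAAAAAAAAAAAAAAAAAAAAAAAAAAAAAAAA  (len 254)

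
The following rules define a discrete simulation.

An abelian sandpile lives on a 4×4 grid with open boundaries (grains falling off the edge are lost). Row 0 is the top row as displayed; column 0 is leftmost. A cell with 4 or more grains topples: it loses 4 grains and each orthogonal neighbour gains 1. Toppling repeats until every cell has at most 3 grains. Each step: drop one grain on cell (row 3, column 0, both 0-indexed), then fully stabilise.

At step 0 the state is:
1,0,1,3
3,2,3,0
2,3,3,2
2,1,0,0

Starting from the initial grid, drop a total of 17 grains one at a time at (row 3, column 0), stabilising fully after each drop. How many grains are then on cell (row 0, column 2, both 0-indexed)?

2

[0] 1,0,1,3
3,2,3,0
2,3,3,2
2,1,0,0
[1] 1,0,1,3
3,2,3,0
2,3,3,2
3,1,0,0
[2] 1,0,1,3
3,2,3,0
3,3,3,2
0,2,0,0
[3] 1,0,1,3
3,2,3,0
3,3,3,2
1,2,0,0
[4] 1,0,1,3
3,2,3,0
3,3,3,2
2,2,0,0
[5] 1,0,1,3
3,2,3,0
3,3,3,2
3,2,0,0
[6] 2,1,2,3
1,1,1,1
2,3,1,3
2,0,2,0
[7] 2,1,2,3
1,1,1,1
2,3,1,3
3,0,2,0
[8] 2,1,2,3
1,1,1,1
3,3,1,3
0,1,2,0
[9] 2,1,2,3
1,1,1,1
3,3,1,3
1,1,2,0
[10] 2,1,2,3
1,1,1,1
3,3,1,3
2,1,2,0
[11] 2,1,2,3
1,1,1,1
3,3,1,3
3,1,2,0
[12] 2,1,2,3
2,2,1,1
1,0,2,3
1,3,2,0
[13] 2,1,2,3
2,2,1,1
1,0,2,3
2,3,2,0
[14] 2,1,2,3
2,2,1,1
1,0,2,3
3,3,2,0
[15] 2,1,2,3
2,2,1,1
2,1,2,3
1,0,3,0
[16] 2,1,2,3
2,2,1,1
2,1,2,3
2,0,3,0
[17] 2,1,2,3
2,2,1,1
2,1,2,3
3,0,3,0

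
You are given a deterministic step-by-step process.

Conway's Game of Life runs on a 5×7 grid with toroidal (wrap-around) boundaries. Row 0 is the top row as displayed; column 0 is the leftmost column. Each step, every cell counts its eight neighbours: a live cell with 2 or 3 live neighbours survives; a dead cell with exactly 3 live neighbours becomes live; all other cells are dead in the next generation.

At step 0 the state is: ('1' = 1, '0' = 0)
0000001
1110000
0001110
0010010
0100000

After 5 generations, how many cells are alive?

17

[0] 0000001
1110000
0001110
0010010
0100000
[1] 0010000
1111111
0001111
0011010
0000000
[2] 1010111
1100000
0000000
0011011
0011000
[3] 1010111
1100010
1110001
0011100
1000000
[4] 0000110
0001100
0000111
0011001
1010000
[5] 0000110
0001001
0010001
1111101
0110111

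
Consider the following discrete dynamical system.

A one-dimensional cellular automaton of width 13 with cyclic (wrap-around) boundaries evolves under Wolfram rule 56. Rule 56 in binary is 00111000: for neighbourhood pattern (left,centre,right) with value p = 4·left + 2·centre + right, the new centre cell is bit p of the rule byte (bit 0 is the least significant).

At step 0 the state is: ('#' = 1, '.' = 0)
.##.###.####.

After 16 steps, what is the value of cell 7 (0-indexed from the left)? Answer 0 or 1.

0

k=0  .##.###.####.
k=1  .#.##..##...#
k=2  #.##.#.#.#...
k=3  .##.#.#.#.#..
k=4  .#.#.#.#.#.#.
k=5  ..#.#.#.#.#.#
k=6  #..#.#.#.#.#.
k=7  .#..#.#.#.#.#
k=8  #.#..#.#.#.#.
k=9  .#.#..#.#.#.#
k=10  #.#.#..#.#.#.
k=11  .#.#.#..#.#.#
k=12  #.#.#.#..#.#.
k=13  .#.#.#.#..#.#
k=14  #.#.#.#.#..#.
k=15  .#.#.#.#.#..#
k=16  #.#.#.#.#.#..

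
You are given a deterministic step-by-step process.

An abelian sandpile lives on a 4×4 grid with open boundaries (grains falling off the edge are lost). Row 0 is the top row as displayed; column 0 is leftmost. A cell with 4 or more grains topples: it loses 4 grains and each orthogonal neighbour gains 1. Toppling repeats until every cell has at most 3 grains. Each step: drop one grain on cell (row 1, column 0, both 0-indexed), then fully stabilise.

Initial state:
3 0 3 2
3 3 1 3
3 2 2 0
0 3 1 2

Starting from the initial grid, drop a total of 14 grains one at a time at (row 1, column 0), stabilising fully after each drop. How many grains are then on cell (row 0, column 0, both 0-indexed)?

2

[0] 3 0 3 2
3 3 1 3
3 2 2 0
0 3 1 2
[1] 0 2 3 2
3 1 2 3
1 1 3 0
2 0 2 2
[2] 1 2 3 2
0 2 2 3
2 1 3 0
2 0 2 2
[3] 1 2 3 2
1 2 2 3
2 1 3 0
2 0 2 2
[4] 1 2 3 2
2 2 2 3
2 1 3 0
2 0 2 2
[5] 1 2 3 2
3 2 2 3
2 1 3 0
2 0 2 2
[6] 2 2 3 2
0 3 2 3
3 1 3 0
2 0 2 2
[7] 2 2 3 2
1 3 2 3
3 1 3 0
2 0 2 2
[8] 2 2 3 2
2 3 2 3
3 1 3 0
2 0 2 2
[9] 2 2 3 2
3 3 2 3
3 1 3 0
2 0 2 2
[10] 3 3 3 2
2 0 3 3
0 3 3 0
3 0 2 2
[11] 3 3 3 2
3 0 3 3
0 3 3 0
3 0 2 2
[12] 1 2 2 0
2 0 3 1
2 1 1 2
3 1 3 2
[13] 1 2 2 0
3 0 3 1
2 1 1 2
3 1 3 2
[14] 2 2 2 0
0 1 3 1
3 1 1 2
3 1 3 2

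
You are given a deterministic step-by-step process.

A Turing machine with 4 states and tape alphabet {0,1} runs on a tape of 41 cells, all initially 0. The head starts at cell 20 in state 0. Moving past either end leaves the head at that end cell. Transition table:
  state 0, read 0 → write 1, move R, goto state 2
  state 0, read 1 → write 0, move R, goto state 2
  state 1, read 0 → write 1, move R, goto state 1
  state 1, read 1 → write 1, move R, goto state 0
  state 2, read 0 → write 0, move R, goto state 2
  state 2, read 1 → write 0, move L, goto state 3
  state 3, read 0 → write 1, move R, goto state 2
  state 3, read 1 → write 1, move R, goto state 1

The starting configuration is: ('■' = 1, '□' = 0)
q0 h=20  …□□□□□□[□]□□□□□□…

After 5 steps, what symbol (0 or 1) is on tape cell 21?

0

gen 0: q0 h=20  …□□□□□□[□]□□□□□□…
gen 1: q2 h=21  …□□□□□■[□]□□□□□□…
gen 2: q2 h=22  …□□□□■□[□]□□□□□□…
gen 3: q2 h=23  …□□□■□□[□]□□□□□□…
gen 4: q2 h=24  …□□■□□□[□]□□□□□□…
gen 5: q2 h=25  …□■□□□□[□]□□□□□□…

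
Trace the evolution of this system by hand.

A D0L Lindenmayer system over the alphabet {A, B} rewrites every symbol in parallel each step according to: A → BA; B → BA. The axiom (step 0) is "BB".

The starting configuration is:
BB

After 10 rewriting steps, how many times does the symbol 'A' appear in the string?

gen 0: BB
gen 1: BABA
gen 2: BABABABA
gen 3: BABABABABABABABA
gen 4: BABABABABABABABABABABABABABABABA
gen 5: BABABABABABABABABABABABABABABABABABABABABABABABABABABABABABABABA
gen 6: BABABABABABABABABABABABABABABABABABABABABABABABABABABABABA…BABABABABABABABABABABABABABABABABABABABABABABABABABABABABA  (len 128)
gen 7: BABABABABABABABABABABABABABABABABABABABABABABABABABABABABA…BABABABABABABABABABABABABABABABABABABABABABABABABABABABABA  (len 256)
gen 8: BABABABABABABABABABABABABABABABABABABABABABABABABABABABABA…BABABABABABABABABABABABABABABABABABABABABABABABABABABABABA  (len 512)
gen 9: BABABABABABABABABABABABABABABABABABABABABABABABABABABABABA…BABABABABABABABABABABABABABABABABABABABABABABABABABABABABA  (len 1024)
gen 10: BABABABABABABABABABABABABABABABABABABABABABABABABABABABABA…BABABABABABABABABABABABABABABABABABABABABABABABABABABABABA  (len 2048)

1024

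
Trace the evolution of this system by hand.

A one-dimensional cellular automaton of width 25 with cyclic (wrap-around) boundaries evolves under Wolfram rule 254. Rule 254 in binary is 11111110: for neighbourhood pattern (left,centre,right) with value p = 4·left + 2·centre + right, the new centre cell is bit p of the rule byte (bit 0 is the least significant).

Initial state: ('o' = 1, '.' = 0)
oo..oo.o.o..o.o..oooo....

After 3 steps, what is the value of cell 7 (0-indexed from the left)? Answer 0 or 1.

1

[0] oo..oo.o.o..o.o..oooo....
[1] oooooooooooooooooooooo..o
[2] ooooooooooooooooooooooooo
[3] ooooooooooooooooooooooooo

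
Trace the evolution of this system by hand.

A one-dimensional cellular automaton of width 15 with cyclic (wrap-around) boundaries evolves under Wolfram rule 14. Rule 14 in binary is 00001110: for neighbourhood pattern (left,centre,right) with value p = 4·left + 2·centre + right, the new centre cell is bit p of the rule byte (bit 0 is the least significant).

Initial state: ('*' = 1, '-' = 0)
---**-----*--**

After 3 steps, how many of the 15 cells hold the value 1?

[0] ---**-----*--**
[1] --**-----**-**-
[2] -**-----**--*--
[3] **-----**--**--

6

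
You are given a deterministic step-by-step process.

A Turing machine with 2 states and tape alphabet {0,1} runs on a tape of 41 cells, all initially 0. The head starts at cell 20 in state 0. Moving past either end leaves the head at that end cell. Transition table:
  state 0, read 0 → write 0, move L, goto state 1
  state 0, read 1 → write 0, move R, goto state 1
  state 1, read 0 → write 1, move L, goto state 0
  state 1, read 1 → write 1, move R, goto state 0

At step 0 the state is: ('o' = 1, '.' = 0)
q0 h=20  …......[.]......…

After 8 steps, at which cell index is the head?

step 0: q0 h=20  …......[.]......…
step 1: q1 h=19  …......[.]......…
step 2: q0 h=18  …......[.]o.....…
step 3: q1 h=17  …......[.].o....…
step 4: q0 h=16  …......[.]o.o...…
step 5: q1 h=15  …......[.].o.o..…
step 6: q0 h=14  …......[.]o.o.o.…
step 7: q1 h=13  …......[.].o.o.o…
step 8: q0 h=12  …......[.]o.o.o.…

12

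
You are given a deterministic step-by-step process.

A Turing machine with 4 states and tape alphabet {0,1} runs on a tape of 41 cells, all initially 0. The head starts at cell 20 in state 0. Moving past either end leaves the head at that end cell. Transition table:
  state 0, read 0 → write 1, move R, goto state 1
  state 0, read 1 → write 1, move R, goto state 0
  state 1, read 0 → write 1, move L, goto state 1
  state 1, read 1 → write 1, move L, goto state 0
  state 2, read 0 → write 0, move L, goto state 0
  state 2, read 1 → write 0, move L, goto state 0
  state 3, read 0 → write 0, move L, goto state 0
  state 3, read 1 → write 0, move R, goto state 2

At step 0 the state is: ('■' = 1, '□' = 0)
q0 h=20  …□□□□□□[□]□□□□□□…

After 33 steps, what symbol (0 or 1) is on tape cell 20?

0) q0 h=20  …□□□□□□[□]□□□□□□…
1) q1 h=21  …□□□□□■[□]□□□□□□…
2) q1 h=20  …□□□□□□[■]■□□□□□…
3) q0 h=19  …□□□□□□[□]■■□□□□…
4) q1 h=20  …□□□□□■[■]■□□□□□…
5) q0 h=19  …□□□□□□[■]■■□□□□…
6) q0 h=20  …□□□□□■[■]■□□□□□…
7) q0 h=21  …□□□□■■[■]□□□□□□…
8) q0 h=22  …□□□■■■[□]□□□□□□…
9) q1 h=23  …□□■■■■[□]□□□□□□…
10) q1 h=22  …□□□■■■[■]■□□□□□…
11) q0 h=21  …□□□□■■[■]■■□□□□…
12) q0 h=22  …□□□■■■[■]■□□□□□…
13) q0 h=23  …□□■■■■[■]□□□□□□…
14) q0 h=24  …□■■■■■[□]□□□□□□…
15) q1 h=25  …■■■■■■[□]□□□□□□…
16) q1 h=24  …□■■■■■[■]■□□□□□…
17) q0 h=23  …□□■■■■[■]■■□□□□…
18) q0 h=24  …□■■■■■[■]■□□□□□…
19) q0 h=25  …■■■■■■[■]□□□□□□…
20) q0 h=26  …■■■■■■[□]□□□□□□…
21) q1 h=27  …■■■■■■[□]□□□□□□…
22) q1 h=26  …■■■■■■[■]■□□□□□…
23) q0 h=25  …■■■■■■[■]■■□□□□…
24) q0 h=26  …■■■■■■[■]■□□□□□…
25) q0 h=27  …■■■■■■[■]□□□□□□…
26) q0 h=28  …■■■■■■[□]□□□□□□…
27) q1 h=29  …■■■■■■[□]□□□□□□…
28) q1 h=28  …■■■■■■[■]■□□□□□…
29) q0 h=27  …■■■■■■[■]■■□□□□…
30) q0 h=28  …■■■■■■[■]■□□□□□…
31) q0 h=29  …■■■■■■[■]□□□□□□…
32) q0 h=30  …■■■■■■[□]□□□□□□…
33) q1 h=31  …■■■■■■[□]□□□□□□…

1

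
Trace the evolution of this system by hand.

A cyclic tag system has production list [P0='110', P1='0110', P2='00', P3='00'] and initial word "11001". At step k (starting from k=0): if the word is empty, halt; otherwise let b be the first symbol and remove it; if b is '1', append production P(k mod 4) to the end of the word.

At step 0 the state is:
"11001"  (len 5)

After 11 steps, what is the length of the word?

16

k=0  "11001"  (len 5)
k=1  "1001110"  (len 7)
k=2  "0011100110"  (len 10)
k=3  "011100110"  (len 9)
k=4  "11100110"  (len 8)
k=5  "1100110110"  (len 10)
k=6  "1001101100110"  (len 13)
k=7  "00110110011000"  (len 14)
k=8  "0110110011000"  (len 13)
k=9  "110110011000"  (len 12)
k=10  "101100110000110"  (len 15)
k=11  "0110011000011000"  (len 16)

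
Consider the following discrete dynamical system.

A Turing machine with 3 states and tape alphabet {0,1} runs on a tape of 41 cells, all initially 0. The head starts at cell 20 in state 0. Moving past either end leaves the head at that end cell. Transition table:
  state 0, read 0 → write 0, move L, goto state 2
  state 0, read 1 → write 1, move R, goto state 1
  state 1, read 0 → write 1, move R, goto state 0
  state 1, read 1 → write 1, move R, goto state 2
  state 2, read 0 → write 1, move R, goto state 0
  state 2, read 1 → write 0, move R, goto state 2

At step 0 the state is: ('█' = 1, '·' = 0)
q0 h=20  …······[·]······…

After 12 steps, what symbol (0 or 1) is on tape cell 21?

0

0) q0 h=20  …······[·]······…
1) q2 h=19  …······[·]······…
2) q0 h=20  …·····█[·]······…
3) q2 h=19  …······[█]······…
4) q2 h=20  …······[·]······…
5) q0 h=21  …·····█[·]······…
6) q2 h=20  …······[█]······…
7) q2 h=21  …······[·]······…
8) q0 h=22  …·····█[·]······…
9) q2 h=21  …······[█]······…
10) q2 h=22  …······[·]······…
11) q0 h=23  …·····█[·]······…
12) q2 h=22  …······[█]······…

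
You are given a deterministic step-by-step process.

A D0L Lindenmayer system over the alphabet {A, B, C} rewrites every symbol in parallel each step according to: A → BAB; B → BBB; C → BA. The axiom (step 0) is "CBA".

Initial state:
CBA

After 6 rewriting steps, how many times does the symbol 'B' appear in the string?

1942

0) CBA
1) BABBBBAB
2) BBBBABBBBBBBBBBBBBBABBBB
3) BBBBBBBBBBBBBABBBBBBBBBBBBBBBBBBBBBBBBBBBBBBBBBBBBBBBBBBBBABBBBBBBBBBBBB
4) BBBBBBBBBBBBBBBBBBBBBBBBBBBBBBBBBBBBBBBBABBBBBBBBBBBBBBBBB…BBBBBBBBBBBBBBBBBABBBBBBBBBBBBBBBBBBBBBBBBBBBBBBBBBBBBBBBB  (len 216)
5) BBBBBBBBBBBBBBBBBBBBBBBBBBBBBBBBBBBBBBBBBBBBBBBBBBBBBBBBBB…BBBBBBBBBBBBBBBBBBBBBBBBBBBBBBBBBBBBBBBBBBBBBBBBBBBBBBBBBB  (len 648)
6) BBBBBBBBBBBBBBBBBBBBBBBBBBBBBBBBBBBBBBBBBBBBBBBBBBBBBBBBBB…BBBBBBBBBBBBBBBBBBBBBBBBBBBBBBBBBBBBBBBBBBBBBBBBBBBBBBBBBB  (len 1944)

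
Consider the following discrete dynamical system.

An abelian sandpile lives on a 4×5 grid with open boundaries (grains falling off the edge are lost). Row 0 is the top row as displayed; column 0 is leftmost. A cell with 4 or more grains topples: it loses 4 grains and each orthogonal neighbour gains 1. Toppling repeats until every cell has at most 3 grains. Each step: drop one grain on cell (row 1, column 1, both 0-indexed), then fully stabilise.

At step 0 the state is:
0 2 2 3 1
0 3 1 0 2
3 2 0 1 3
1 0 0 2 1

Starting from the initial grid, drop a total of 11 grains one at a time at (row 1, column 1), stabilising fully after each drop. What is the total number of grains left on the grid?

k=0  0 2 2 3 1
0 3 1 0 2
3 2 0 1 3
1 0 0 2 1
k=1  0 3 2 3 1
1 0 2 0 2
3 3 0 1 3
1 0 0 2 1
k=2  0 3 2 3 1
1 1 2 0 2
3 3 0 1 3
1 0 0 2 1
k=3  0 3 2 3 1
1 2 2 0 2
3 3 0 1 3
1 0 0 2 1
k=4  0 3 2 3 1
1 3 2 0 2
3 3 0 1 3
1 0 0 2 1
k=5  1 0 3 3 1
3 2 3 0 2
0 1 1 1 3
2 1 0 2 1
k=6  1 0 3 3 1
3 3 3 0 2
0 1 1 1 3
2 1 0 2 1
k=7  2 2 1 0 2
0 2 1 2 2
1 2 2 1 3
2 1 0 2 1
k=8  2 2 1 0 2
0 3 1 2 2
1 2 2 1 3
2 1 0 2 1
k=9  2 3 1 0 2
1 0 2 2 2
1 3 2 1 3
2 1 0 2 1
k=10  2 3 1 0 2
1 1 2 2 2
1 3 2 1 3
2 1 0 2 1
k=11  2 3 1 0 2
1 2 2 2 2
1 3 2 1 3
2 1 0 2 1

33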